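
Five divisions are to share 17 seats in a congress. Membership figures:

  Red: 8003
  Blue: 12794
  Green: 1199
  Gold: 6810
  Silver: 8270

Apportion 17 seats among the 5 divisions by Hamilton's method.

Standard divisor: 37076 ÷ 17 ≈ 2180.941.
Standard quotas: Red 3.6695, Blue 5.8663, Green 0.5498, Gold 3.1225, Silver 3.7919.
Lower quotas: Red 3, Blue 5, Green 0, Gold 3, Silver 3 (sum 14, leaving 3 seats).
Remainders in descending order: Blue 0.8663, Silver 0.7919, Red 0.6695, Green 0.5498, Gold 0.1225.
The surplus seats go to Blue, Silver, Red.

Red=4, Blue=6, Green=0, Gold=3, Silver=4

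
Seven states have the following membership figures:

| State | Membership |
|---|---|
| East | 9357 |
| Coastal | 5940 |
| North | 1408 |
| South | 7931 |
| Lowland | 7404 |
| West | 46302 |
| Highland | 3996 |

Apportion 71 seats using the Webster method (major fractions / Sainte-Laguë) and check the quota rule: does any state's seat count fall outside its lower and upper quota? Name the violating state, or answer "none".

West

Standard quotas: East 8.069, Coastal 5.122, North 1.214, South 6.839, Lowland 6.384, West 39.926, Highland 3.446.
Webster allocation: East 8, Coastal 5, North 1, South 7, Lowland 6, West 41, Highland 3.
West has quota 39.926 (lower 39, upper 40) but receives 41 — outside the quota interval.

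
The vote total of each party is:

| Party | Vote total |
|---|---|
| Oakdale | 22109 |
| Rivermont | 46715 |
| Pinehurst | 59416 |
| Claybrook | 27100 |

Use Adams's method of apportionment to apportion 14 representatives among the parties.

Standard divisor 155340/14 ≈ 11095.714; standard quotas: Oakdale 1.993, Rivermont 4.210, Pinehurst 5.355, Claybrook 2.442.
Rounding up gives 2, 5, 6, 3 = 16 seats, so the divisor must be adjusted.
With modified divisor 12700: modified quotas Oakdale 1.741, Rivermont 3.678, Pinehurst 4.678, Claybrook 2.134.
Rounding up: Oakdale 2, Rivermont 4, Pinehurst 5, Claybrook 3 (total 14).

Oakdale 2; Rivermont 4; Pinehurst 5; Claybrook 3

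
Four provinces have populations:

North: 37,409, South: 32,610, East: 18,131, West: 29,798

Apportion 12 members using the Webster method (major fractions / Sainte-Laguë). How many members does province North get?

4

Standard divisor 117948/12 ≈ 9829; standard quotas: North 3.806, South 3.318, East 1.845, West 3.032.
Rounding to the nearest integer gives North 4, South 3, East 2, West 3 — total 12, matching the house size, so no adjustment is needed.
North receives 4.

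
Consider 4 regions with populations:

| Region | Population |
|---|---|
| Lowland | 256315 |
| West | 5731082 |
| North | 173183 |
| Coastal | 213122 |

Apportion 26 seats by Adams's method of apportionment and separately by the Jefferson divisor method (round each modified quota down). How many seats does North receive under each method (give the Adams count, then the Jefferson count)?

1 and 0

Adams: Lowland 1, West 23, North 1, Coastal 1.
Jefferson: Lowland 1, West 25, North 0, Coastal 0.
North gets 1 under Adams and 0 under Jefferson.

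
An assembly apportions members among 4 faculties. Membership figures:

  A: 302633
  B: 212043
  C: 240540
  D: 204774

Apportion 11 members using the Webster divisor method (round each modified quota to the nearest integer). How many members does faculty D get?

2

Standard divisor 959990/11 ≈ 87271.818; standard quotas: A 3.468, B 2.430, C 2.756, D 2.346.
Rounding to the nearest integer gives 3, 2, 3, 2 = 10 seats, so the divisor must be adjusted.
With modified divisor 85600: modified quotas A 3.535, B 2.477, C 2.810, D 2.392.
Rounding to the nearest integer: A 4, B 2, C 3, D 2 (total 11).
D receives 2.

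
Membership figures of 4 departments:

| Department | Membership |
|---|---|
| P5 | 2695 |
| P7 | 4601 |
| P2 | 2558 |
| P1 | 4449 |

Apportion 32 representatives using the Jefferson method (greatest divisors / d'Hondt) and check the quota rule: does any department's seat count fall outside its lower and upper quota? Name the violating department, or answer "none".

none

Standard quotas: P5 6.030, P7 10.294, P2 5.723, P1 9.954.
Jefferson allocation: P5 6, P7 10, P2 6, P1 10.
Every allocation lies between the lower and upper quota.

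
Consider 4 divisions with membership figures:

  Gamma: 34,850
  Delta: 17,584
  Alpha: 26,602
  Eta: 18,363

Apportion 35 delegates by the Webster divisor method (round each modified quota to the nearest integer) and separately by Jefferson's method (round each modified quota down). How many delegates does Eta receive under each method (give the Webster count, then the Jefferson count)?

Webster: Gamma 12, Delta 6, Alpha 10, Eta 7.
Jefferson: Gamma 13, Delta 6, Alpha 10, Eta 6.
Eta gets 7 under Webster and 6 under Jefferson.

7 and 6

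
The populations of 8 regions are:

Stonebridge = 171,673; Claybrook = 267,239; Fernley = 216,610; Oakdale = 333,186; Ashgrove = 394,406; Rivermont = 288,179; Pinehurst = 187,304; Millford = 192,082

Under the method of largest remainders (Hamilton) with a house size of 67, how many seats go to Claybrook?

9

Standard divisor: 2050679 ÷ 67 ≈ 30607.149.
Standard quotas: Stonebridge 5.6089, Claybrook 8.7313, Fernley 7.0771, Oakdale 10.8859, Ashgrove 12.8861, Rivermont 9.4154, Pinehurst 6.1196, Millford 6.2757.
Lower quotas: Stonebridge 5, Claybrook 8, Fernley 7, Oakdale 10, Ashgrove 12, Rivermont 9, Pinehurst 6, Millford 6 (sum 63, leaving 4 seats).
Remainders in descending order: Ashgrove 0.8861, Oakdale 0.8859, Claybrook 0.7313, Stonebridge 0.6089, Rivermont 0.4154, Millford 0.2757, Pinehurst 0.1196, Fernley 0.0771.
Largest remainders: Ashgrove, Oakdale, Claybrook, Stonebridge receive the extra seats.
Claybrook receives 9.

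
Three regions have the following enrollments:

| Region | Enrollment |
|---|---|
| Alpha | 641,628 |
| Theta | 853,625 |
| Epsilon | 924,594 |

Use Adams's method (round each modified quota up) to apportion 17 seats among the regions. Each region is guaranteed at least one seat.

Standard divisor 2419847/17 ≈ 142343.941; standard quotas: Alpha 4.508, Theta 5.997, Epsilon 6.495.
Rounding up gives 5, 6, 7 = 18 seats, so the divisor must be adjusted.
With modified divisor 157300: modified quotas Alpha 4.079, Theta 5.427, Epsilon 5.878.
Rounding up: Alpha 5, Theta 6, Epsilon 6 (total 17).

Alpha 5, Theta 6, Epsilon 6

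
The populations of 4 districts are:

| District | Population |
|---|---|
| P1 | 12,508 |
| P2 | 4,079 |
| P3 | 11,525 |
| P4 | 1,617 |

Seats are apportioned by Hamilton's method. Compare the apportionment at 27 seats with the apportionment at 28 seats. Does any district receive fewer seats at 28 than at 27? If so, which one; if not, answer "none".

At 27 seats: P1 11, P2 4, P3 10, P4 2.
At 28 seats: P1 12, P2 4, P3 11, P4 1.
P4 drops from 2 to 1.

P4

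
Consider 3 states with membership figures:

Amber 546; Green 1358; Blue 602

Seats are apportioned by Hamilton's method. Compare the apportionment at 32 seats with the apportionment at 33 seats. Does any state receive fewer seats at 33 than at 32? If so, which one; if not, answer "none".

none

At 32 seats: Amber 7, Green 17, Blue 8.
At 33 seats: Amber 7, Green 18, Blue 8.
No state's allocation decreased.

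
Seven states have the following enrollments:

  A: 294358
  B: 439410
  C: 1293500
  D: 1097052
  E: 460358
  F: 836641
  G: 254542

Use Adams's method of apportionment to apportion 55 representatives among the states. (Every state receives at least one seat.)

Standard divisor 4675861/55 ≈ 85015.655; standard quotas: A 3.462, B 5.169, C 15.215, D 12.904, E 5.415, F 9.841, G 2.994.
Rounding up gives 4, 6, 16, 13, 6, 10, 3 = 58 seats, so the divisor must be adjusted.
With modified divisor 91700: modified quotas A 3.210, B 4.792, C 14.106, D 11.963, E 5.020, F 9.124, G 2.776.
Rounding up: A 4, B 5, C 15, D 12, E 6, F 10, G 3 (total 55).

A 4, B 5, C 15, D 12, E 6, F 10, G 3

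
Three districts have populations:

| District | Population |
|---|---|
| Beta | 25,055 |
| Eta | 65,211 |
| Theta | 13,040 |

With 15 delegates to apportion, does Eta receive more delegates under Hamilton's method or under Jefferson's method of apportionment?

Jefferson

Hamilton: Beta 4, Eta 9, Theta 2.
Jefferson: Beta 3, Eta 10, Theta 2.
Eta gets 9 under Hamilton and 10 under Jefferson.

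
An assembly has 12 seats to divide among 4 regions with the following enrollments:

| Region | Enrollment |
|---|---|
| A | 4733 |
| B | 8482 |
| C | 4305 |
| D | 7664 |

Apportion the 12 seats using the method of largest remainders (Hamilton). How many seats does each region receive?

A=2, B=4, C=2, D=4

The standard divisor is 25184/12 ≈ 2098.667.
Standard quotas: A 2.2552, B 4.0416, C 2.0513, D 3.6518.
Lower quotas: A 2, B 4, C 2, D 3 (sum 11, leaving 1 seat).
Remainders in descending order: D 0.6518, A 0.2552, C 0.0513, B 0.0416.
Largest remainder: D receives the extra seat.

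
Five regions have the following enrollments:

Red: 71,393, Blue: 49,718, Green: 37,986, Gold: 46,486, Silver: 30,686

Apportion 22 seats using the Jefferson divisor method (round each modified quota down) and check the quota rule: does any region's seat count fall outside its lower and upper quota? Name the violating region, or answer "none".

Standard quotas: Red 6.648, Blue 4.629, Green 3.537, Gold 4.329, Silver 2.857.
Jefferson allocation: Red 7, Blue 5, Green 3, Gold 4, Silver 3.
Every allocation lies between the lower and upper quota.

none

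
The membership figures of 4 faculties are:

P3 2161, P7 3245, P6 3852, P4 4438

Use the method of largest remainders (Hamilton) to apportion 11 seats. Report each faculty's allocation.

Standard divisor: 13696 ÷ 11 ≈ 1245.091.
Standard quotas: P3 1.736, P7 2.606, P6 3.094, P4 3.564.
Lower quotas: P3 1, P7 2, P6 3, P4 3 (sum 9, leaving 2 seats).
Remainders in descending order: P3 0.736, P7 0.606, P4 0.564, P6 0.094.
The surplus seats go to P3, P7.

P3 2, P7 3, P6 3, P4 3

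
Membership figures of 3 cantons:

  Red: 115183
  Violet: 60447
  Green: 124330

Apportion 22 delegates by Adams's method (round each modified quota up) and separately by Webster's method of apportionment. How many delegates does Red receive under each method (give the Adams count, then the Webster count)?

8 and 9

Adams: Red 8, Violet 5, Green 9.
Webster: Red 9, Violet 4, Green 9.
Red gets 8 under Adams and 9 under Webster.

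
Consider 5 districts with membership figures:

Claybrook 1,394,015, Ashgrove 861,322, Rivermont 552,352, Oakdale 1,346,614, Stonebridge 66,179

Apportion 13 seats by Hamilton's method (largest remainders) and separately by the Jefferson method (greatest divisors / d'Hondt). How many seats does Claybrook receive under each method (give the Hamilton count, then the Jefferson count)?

4 and 5

Hamilton: Claybrook 4, Ashgrove 3, Rivermont 2, Oakdale 4, Stonebridge 0.
Jefferson: Claybrook 5, Ashgrove 3, Rivermont 1, Oakdale 4, Stonebridge 0.
Claybrook gets 4 under Hamilton and 5 under Jefferson.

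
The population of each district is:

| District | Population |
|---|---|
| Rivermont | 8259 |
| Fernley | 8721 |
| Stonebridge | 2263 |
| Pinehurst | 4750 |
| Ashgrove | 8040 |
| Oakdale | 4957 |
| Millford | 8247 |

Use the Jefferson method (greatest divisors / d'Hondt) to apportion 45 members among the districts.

Standard divisor 45237/45 ≈ 1005.267; standard quotas: Rivermont 8.216, Fernley 8.675, Stonebridge 2.251, Pinehurst 4.725, Ashgrove 7.998, Oakdale 4.931, Millford 8.204.
Rounding down gives 8, 8, 2, 4, 7, 4, 8 = 41 seats, so the divisor must be adjusted.
With modified divisor 930: modified quotas Rivermont 8.881, Fernley 9.377, Stonebridge 2.433, Pinehurst 5.108, Ashgrove 8.645, Oakdale 5.330, Millford 8.868.
Rounding down: Rivermont 8, Fernley 9, Stonebridge 2, Pinehurst 5, Ashgrove 8, Oakdale 5, Millford 8 (total 45).

Rivermont: 8, Fernley: 9, Stonebridge: 2, Pinehurst: 5, Ashgrove: 8, Oakdale: 5, Millford: 8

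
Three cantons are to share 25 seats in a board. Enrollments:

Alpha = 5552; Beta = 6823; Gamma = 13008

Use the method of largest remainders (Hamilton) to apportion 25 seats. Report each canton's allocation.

Alpha: 5, Beta: 7, Gamma: 13

Total 25383; standard divisor 25383/25 ≈ 1015.32.
Standard quotas: Alpha 5.4682, Beta 6.7200, Gamma 12.8117.
Lower quotas: Alpha 5, Beta 6, Gamma 12 (sum 23, leaving 2 seats).
Remainders in descending order: Gamma 0.8117, Beta 0.7200, Alpha 0.4682.
The surplus seats go to Gamma, Beta.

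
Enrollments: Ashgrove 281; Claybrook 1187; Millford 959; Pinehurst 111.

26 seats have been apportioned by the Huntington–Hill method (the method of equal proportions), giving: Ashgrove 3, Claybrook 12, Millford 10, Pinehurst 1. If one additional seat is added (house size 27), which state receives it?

Priority for the next seat is population ÷ (√(s·(s+1))).
Priorities: Ashgrove 81.118, Claybrook 95.036, Millford 91.437, Pinehurst 78.489.
Highest priority: Claybrook.

Claybrook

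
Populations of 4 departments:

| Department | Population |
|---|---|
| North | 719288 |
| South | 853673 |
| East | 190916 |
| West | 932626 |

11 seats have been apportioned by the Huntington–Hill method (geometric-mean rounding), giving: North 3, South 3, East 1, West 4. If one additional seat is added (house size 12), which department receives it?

South

Priority for the next seat is population ÷ (√(s·(s+1))).
Priorities: North 207640.560, South 246434.168, East 134997.998, West 208541.513.
Highest priority: South.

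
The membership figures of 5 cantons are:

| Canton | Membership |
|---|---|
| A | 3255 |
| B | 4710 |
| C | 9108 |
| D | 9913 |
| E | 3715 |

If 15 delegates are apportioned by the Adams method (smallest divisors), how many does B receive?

Standard divisor 30701/15 ≈ 2046.733; standard quotas: A 1.590, B 2.301, C 4.450, D 4.843, E 1.815.
Rounding up gives 2, 3, 5, 5, 2 = 17 seats, so the divisor must be adjusted.
With modified divisor 2400: modified quotas A 1.356, B 1.962, C 3.795, D 4.130, E 1.548.
Rounding up: A 2, B 2, C 4, D 5, E 2 (total 15).
B receives 2.

2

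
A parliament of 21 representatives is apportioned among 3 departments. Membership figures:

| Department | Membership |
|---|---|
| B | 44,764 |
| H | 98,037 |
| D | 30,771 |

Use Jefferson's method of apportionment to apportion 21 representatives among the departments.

Standard divisor 173572/21 ≈ 8265.333; standard quotas: B 5.416, H 11.861, D 3.723.
Rounding down gives 5, 11, 3 = 19 seats, so the divisor must be adjusted.
With modified divisor 7600: modified quotas B 5.890, H 12.900, D 4.049.
Rounding down: B 5, H 12, D 4 (total 21).

B 5, H 12, D 4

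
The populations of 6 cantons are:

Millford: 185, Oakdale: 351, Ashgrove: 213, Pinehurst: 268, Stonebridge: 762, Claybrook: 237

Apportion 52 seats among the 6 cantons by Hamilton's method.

Standard divisor: 2016 ÷ 52 ≈ 38.769.
Standard quotas: Millford 4.772, Oakdale 9.054, Ashgrove 5.494, Pinehurst 6.913, Stonebridge 19.655, Claybrook 6.113.
Lower quotas: Millford 4, Oakdale 9, Ashgrove 5, Pinehurst 6, Stonebridge 19, Claybrook 6 (sum 49, leaving 3 seats).
Remainders in descending order: Pinehurst 0.913, Millford 0.772, Stonebridge 0.655, Ashgrove 0.494, Claybrook 0.113, Oakdale 0.054.
The surplus seats go to Pinehurst, Millford, Stonebridge.

Millford 5, Oakdale 9, Ashgrove 5, Pinehurst 7, Stonebridge 20, Claybrook 6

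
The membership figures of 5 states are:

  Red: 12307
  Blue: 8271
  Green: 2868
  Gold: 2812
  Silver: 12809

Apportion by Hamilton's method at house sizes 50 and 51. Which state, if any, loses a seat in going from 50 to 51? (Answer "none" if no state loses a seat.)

Gold

At 50 seats: Red 16, Blue 10, Green 4, Gold 4, Silver 16.
At 51 seats: Red 16, Blue 11, Green 4, Gold 3, Silver 17.
Gold drops from 4 to 3.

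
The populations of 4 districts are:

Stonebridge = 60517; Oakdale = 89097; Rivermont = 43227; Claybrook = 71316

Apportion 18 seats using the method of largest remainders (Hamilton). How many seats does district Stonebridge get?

4

Standard divisor: 264157 ÷ 18 ≈ 14675.389.
Standard quotas: Stonebridge 4.1237, Oakdale 6.0712, Rivermont 2.9455, Claybrook 4.8596.
Lower quotas: Stonebridge 4, Oakdale 6, Rivermont 2, Claybrook 4 (sum 16, leaving 2 seats).
Remainders in descending order: Rivermont 0.9455, Claybrook 0.8596, Stonebridge 0.1237, Oakdale 0.0712.
The surplus seats go to Rivermont, Claybrook.
Stonebridge receives 4.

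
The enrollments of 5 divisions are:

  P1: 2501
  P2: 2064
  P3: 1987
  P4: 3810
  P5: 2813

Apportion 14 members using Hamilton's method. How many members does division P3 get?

Total 13175; standard divisor 13175/14 ≈ 941.071.
Standard quotas: P1 2.658, P2 2.193, P3 2.111, P4 4.049, P5 2.989.
Lower quotas: P1 2, P2 2, P3 2, P4 4, P5 2 (sum 12, leaving 2 seats).
Remainders in descending order: P5 0.989, P1 0.658, P2 0.193, P3 0.111, P4 0.049.
The surplus seats go to P5, P1.
P3 receives 2.

2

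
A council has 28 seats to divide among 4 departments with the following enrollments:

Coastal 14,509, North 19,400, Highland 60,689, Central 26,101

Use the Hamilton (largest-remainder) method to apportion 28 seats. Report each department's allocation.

Coastal 3; North 5; Highland 14; Central 6

Total 120699; standard divisor 120699/28 ≈ 4310.679.
Standard quotas: Coastal 3.3658, North 4.5005, Highland 14.0788, Central 6.0550.
Lower quotas: Coastal 3, North 4, Highland 14, Central 6 (sum 27, leaving 1 seat).
Remainders in descending order: North 0.5005, Coastal 0.3658, Highland 0.0788, Central 0.0550.
Largest remainder: North receives the extra seat.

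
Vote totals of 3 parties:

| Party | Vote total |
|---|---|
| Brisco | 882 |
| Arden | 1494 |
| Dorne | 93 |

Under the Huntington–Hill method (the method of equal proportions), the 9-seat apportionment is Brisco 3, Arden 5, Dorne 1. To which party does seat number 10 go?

Arden

Priority for the next seat is population ÷ (√(s·(s+1))).
Priorities: Brisco 254.611, Arden 272.766, Dorne 65.761.
Highest priority: Arden.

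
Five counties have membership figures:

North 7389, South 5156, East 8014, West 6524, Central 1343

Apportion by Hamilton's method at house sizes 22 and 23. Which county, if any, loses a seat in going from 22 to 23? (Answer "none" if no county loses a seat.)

At 22 seats: North 6, South 4, East 6, West 5, Central 1.
At 23 seats: North 6, South 4, East 7, West 5, Central 1.
No county's allocation decreased.

none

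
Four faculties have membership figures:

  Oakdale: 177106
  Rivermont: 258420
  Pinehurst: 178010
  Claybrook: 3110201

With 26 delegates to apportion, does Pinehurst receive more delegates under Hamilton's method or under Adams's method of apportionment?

Hamilton: Oakdale 1, Rivermont 2, Pinehurst 1, Claybrook 22.
Adams: Oakdale 2, Rivermont 2, Pinehurst 2, Claybrook 20.
Pinehurst gets 1 under Hamilton and 2 under Adams.

Adams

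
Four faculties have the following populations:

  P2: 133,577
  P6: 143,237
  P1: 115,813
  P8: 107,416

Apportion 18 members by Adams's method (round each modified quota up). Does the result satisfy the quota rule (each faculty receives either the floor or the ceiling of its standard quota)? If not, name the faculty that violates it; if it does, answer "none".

Standard quotas: P2 4.808, P6 5.156, P1 4.169, P8 3.867.
Adams allocation: P2 5, P6 5, P1 4, P8 4.
Every allocation lies between the lower and upper quota.

none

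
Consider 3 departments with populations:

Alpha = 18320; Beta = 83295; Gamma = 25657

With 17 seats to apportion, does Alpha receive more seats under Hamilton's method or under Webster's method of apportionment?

Hamilton: Alpha 3, Beta 11, Gamma 3.
Webster: Alpha 2, Beta 11, Gamma 4.
Alpha gets 3 under Hamilton and 2 under Webster.

Hamilton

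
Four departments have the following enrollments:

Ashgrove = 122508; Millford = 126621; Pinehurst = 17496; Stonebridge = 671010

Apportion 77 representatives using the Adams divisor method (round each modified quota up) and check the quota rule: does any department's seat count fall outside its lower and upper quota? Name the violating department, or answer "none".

Stonebridge

Standard quotas: Ashgrove 10.061, Millford 10.398, Pinehurst 1.437, Stonebridge 55.104.
Adams allocation: Ashgrove 10, Millford 11, Pinehurst 2, Stonebridge 54.
Stonebridge has quota 55.104 (lower 55, upper 56) but receives 54 — outside the quota interval.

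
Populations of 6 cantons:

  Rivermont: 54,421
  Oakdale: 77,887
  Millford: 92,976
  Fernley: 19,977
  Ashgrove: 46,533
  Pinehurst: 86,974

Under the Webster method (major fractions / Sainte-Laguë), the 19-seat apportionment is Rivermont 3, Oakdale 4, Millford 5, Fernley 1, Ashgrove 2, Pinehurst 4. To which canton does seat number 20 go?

Priority for the next seat is population ÷ (current seats + 0.5).
Priorities: Rivermont 15548.857, Oakdale 17308.222, Millford 16904.727, Fernley 13318.000, Ashgrove 18613.200, Pinehurst 19327.556.
Highest priority: Pinehurst.

Pinehurst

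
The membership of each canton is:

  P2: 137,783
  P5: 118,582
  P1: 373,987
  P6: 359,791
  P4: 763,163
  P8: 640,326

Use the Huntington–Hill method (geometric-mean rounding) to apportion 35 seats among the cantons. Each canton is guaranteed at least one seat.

With divisor 67888: modified quotas P2 2.030, P5 1.747, P1 5.509, P6 5.300, P4 11.242, P8 9.432.
Geometric-mean thresholds: P2 √(2·3)=2.449, P5 √(1·2)=1.414, P1 √(5·6)=5.477, P6 √(5·6)=5.477, P4 √(11·12)=11.489, P8 √(9·10)=9.487.
Each quota rounded against its threshold gives P2 2, P5 2, P1 6, P6 5, P4 11, P8 9 (total 35).

P2 2, P5 2, P1 6, P6 5, P4 11, P8 9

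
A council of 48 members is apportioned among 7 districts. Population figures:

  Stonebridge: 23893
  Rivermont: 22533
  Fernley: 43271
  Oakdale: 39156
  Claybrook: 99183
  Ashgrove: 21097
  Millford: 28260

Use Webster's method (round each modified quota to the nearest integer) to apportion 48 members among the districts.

Standard divisor 277393/48 ≈ 5779.021; standard quotas: Stonebridge 4.134, Rivermont 3.899, Fernley 7.488, Oakdale 6.776, Claybrook 17.163, Ashgrove 3.651, Millford 4.890.
Rounding to the nearest integer gives Stonebridge 4, Rivermont 4, Fernley 7, Oakdale 7, Claybrook 17, Ashgrove 4, Millford 5 — total 48, matching the house size, so no adjustment is needed.

Stonebridge 4; Rivermont 4; Fernley 7; Oakdale 7; Claybrook 17; Ashgrove 4; Millford 5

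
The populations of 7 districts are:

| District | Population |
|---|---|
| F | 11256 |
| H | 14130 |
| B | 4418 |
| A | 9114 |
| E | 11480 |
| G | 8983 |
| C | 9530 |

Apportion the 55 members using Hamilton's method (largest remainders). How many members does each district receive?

F: 9, H: 11, B: 4, A: 7, E: 9, G: 7, C: 8

The standard divisor is 68911/55 ≈ 1252.927.
Standard quotas: F 8.9838, H 11.2776, B 3.5261, A 7.2742, E 9.1625, G 7.1696, C 7.6062.
Lower quotas: F 8, H 11, B 3, A 7, E 9, G 7, C 7 (sum 52, leaving 3 seats).
Remainders in descending order: F 0.9838, C 0.6062, B 0.5261, H 0.2776, A 0.2742, G 0.1696, E 0.1625.
Largest remainders: F, C, B receive the extra seats.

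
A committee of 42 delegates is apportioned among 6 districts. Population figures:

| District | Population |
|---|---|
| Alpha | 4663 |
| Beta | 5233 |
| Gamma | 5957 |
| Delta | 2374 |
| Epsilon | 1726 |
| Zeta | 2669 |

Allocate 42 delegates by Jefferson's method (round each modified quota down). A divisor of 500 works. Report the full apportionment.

With modified divisor 500: modified quotas Alpha 9.326, Beta 10.466, Gamma 11.914, Delta 4.748, Epsilon 3.452, Zeta 5.338.
Rounding down: Alpha 9, Beta 10, Gamma 11, Delta 4, Epsilon 3, Zeta 5 (total 42).

Alpha 9, Beta 10, Gamma 11, Delta 4, Epsilon 3, Zeta 5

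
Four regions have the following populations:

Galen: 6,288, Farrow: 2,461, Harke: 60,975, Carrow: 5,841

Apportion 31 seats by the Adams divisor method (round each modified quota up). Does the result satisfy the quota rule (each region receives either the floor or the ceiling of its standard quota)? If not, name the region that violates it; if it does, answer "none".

Harke

Standard quotas: Galen 2.580, Farrow 1.010, Harke 25.015, Carrow 2.396.
Adams allocation: Galen 3, Farrow 1, Harke 24, Carrow 3.
Harke has quota 25.015 (lower 25, upper 26) but receives 24 — outside the quota interval.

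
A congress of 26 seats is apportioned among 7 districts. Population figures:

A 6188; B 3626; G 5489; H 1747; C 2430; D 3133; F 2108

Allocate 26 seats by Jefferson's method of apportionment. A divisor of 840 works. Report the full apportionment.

With modified divisor 840: modified quotas A 7.367, B 4.317, G 6.535, H 2.080, C 2.893, D 3.730, F 2.510.
Rounding down: A 7, B 4, G 6, H 2, C 2, D 3, F 2 (total 26).

A=7, B=4, G=6, H=2, C=2, D=3, F=2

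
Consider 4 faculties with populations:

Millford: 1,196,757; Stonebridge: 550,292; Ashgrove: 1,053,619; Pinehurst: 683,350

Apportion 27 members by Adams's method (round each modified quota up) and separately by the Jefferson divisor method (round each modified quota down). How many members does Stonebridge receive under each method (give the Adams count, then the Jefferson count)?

5 and 4

Adams: Millford 9, Stonebridge 5, Ashgrove 8, Pinehurst 5.
Jefferson: Millford 10, Stonebridge 4, Ashgrove 8, Pinehurst 5.
Stonebridge gets 5 under Adams and 4 under Jefferson.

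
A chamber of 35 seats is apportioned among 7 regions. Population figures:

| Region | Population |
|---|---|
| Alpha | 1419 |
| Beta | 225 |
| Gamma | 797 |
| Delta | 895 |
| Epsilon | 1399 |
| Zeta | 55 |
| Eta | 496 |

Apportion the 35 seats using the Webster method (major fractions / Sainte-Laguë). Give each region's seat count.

Standard divisor 5286/35 ≈ 151.029; standard quotas: Alpha 9.396, Beta 1.490, Gamma 5.277, Delta 5.926, Epsilon 9.263, Zeta 0.364, Eta 3.284.
Rounding to the nearest integer gives 9, 1, 5, 6, 9, 0, 3 = 33 seats, so the divisor must be adjusted.
With modified divisor 148: modified quotas Alpha 9.588, Beta 1.520, Gamma 5.385, Delta 6.047, Epsilon 9.453, Zeta 0.372, Eta 3.351.
Rounding to the nearest integer: Alpha 10, Beta 2, Gamma 5, Delta 6, Epsilon 9, Zeta 0, Eta 3 (total 35).

Alpha: 10, Beta: 2, Gamma: 5, Delta: 6, Epsilon: 9, Zeta: 0, Eta: 3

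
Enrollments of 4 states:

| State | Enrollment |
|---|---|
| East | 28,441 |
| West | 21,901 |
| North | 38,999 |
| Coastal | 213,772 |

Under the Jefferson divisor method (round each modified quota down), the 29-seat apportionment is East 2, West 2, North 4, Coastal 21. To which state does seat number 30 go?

Priority for the next seat is population ÷ (current seats + 1).
Priorities: East 9480.333, West 7300.333, North 7799.800, Coastal 9716.909.
Highest priority: Coastal.

Coastal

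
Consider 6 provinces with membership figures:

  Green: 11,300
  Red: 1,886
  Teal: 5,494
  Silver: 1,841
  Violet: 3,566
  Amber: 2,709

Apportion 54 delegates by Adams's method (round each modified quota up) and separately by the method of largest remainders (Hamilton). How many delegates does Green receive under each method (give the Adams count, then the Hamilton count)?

22 and 23

Adams: Green 22, Red 4, Teal 11, Silver 4, Violet 7, Amber 6.
Hamilton: Green 23, Red 4, Teal 11, Silver 4, Violet 7, Amber 5.
Green gets 22 under Adams and 23 under Hamilton.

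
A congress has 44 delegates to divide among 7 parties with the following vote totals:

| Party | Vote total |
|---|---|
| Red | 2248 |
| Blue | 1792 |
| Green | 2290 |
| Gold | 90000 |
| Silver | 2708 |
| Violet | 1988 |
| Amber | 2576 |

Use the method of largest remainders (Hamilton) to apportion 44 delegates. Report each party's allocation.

Total 103602; standard divisor 103602/44 ≈ 2354.591.
Standard quotas: Red 0.9547, Blue 0.7611, Green 0.9726, Gold 38.2232, Silver 1.1501, Violet 0.8443, Amber 1.0940.
Lower quotas: Red 0, Blue 0, Green 0, Gold 38, Silver 1, Violet 0, Amber 1 (sum 40, leaving 4 seats).
Remainders in descending order: Green 0.9726, Red 0.9547, Violet 0.8443, Blue 0.7611, Gold 0.2232, Silver 0.1501, Amber 0.0940.
Largest remainders: Green, Red, Violet, Blue receive the extra seats.

Red=1; Blue=1; Green=1; Gold=38; Silver=1; Violet=1; Amber=1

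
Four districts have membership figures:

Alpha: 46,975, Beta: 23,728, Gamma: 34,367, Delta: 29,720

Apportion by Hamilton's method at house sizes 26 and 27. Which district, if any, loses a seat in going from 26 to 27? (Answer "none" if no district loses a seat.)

At 26 seats: Alpha 9, Beta 4, Gamma 7, Delta 6.
At 27 seats: Alpha 9, Beta 5, Gamma 7, Delta 6.
No district's allocation decreased.

none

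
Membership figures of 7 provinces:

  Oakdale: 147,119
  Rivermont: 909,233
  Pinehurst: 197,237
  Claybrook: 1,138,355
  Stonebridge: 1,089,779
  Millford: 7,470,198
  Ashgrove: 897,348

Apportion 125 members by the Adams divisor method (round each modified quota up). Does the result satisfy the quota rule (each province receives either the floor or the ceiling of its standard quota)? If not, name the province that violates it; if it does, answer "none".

Millford

Standard quotas: Oakdale 1.552, Rivermont 9.592, Pinehurst 2.081, Claybrook 12.009, Stonebridge 11.496, Millford 78.804, Ashgrove 9.466.
Adams allocation: Oakdale 2, Rivermont 10, Pinehurst 3, Claybrook 12, Stonebridge 12, Millford 76, Ashgrove 10.
Millford has quota 78.804 (lower 78, upper 79) but receives 76 — outside the quota interval.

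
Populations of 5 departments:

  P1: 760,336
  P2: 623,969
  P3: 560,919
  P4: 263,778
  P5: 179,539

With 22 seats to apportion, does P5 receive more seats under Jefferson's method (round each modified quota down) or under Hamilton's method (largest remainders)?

Hamilton

Jefferson: P1 8, P2 6, P3 5, P4 2, P5 1.
Hamilton: P1 7, P2 6, P3 5, P4 2, P5 2.
P5 gets 1 under Jefferson and 2 under Hamilton.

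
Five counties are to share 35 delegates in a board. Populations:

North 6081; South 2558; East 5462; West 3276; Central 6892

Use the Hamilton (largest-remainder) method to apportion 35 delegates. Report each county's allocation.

Total 24269; standard divisor 24269/35 ≈ 693.4.
Standard quotas: North 8.7698, South 3.6891, East 7.8771, West 4.7245, Central 9.9394.
Lower quotas: North 8, South 3, East 7, West 4, Central 9 (sum 31, leaving 4 seats).
Remainders in descending order: Central 0.9394, East 0.8771, North 0.7698, West 0.7245, South 0.6891.
The surplus seats go to Central, East, North, West.

North=9, South=3, East=8, West=5, Central=10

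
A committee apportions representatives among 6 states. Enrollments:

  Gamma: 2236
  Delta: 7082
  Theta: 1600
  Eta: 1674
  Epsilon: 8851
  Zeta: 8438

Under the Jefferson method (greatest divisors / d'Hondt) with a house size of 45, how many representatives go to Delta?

Standard divisor 29881/45 ≈ 664.022; standard quotas: Gamma 3.367, Delta 10.665, Theta 2.410, Eta 2.521, Epsilon 13.329, Zeta 12.707.
Rounding down gives 3, 10, 2, 2, 13, 12 = 42 seats, so the divisor must be adjusted.
With modified divisor 620: modified quotas Gamma 3.606, Delta 11.423, Theta 2.581, Eta 2.700, Epsilon 14.276, Zeta 13.610.
Rounding down: Gamma 3, Delta 11, Theta 2, Eta 2, Epsilon 14, Zeta 13 (total 45).
Delta receives 11.

11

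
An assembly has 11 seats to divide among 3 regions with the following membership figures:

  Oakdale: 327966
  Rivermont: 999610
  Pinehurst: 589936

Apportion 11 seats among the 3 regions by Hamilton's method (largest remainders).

Oakdale=2, Rivermont=6, Pinehurst=3

The standard divisor is 1917512/11 ≈ 174319.273.
Standard quotas: Oakdale 1.8814, Rivermont 5.7344, Pinehurst 3.3842.
Lower quotas: Oakdale 1, Rivermont 5, Pinehurst 3 (sum 9, leaving 2 seats).
Remainders in descending order: Oakdale 0.8814, Rivermont 0.7344, Pinehurst 0.3842.
Largest remainders: Oakdale, Rivermont receive the extra seats.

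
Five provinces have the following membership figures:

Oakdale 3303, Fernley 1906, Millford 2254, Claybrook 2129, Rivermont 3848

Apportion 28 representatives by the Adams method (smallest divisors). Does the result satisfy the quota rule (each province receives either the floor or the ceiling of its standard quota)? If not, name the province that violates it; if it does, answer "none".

none

Standard quotas: Oakdale 6.881, Fernley 3.971, Millford 4.696, Claybrook 4.435, Rivermont 8.017.
Adams allocation: Oakdale 7, Fernley 4, Millford 5, Claybrook 4, Rivermont 8.
Every allocation lies between the lower and upper quota.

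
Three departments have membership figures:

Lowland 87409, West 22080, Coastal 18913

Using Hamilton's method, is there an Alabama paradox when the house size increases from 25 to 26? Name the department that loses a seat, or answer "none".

At 25 seats: Lowland 17, West 4, Coastal 4.
At 26 seats: Lowland 18, West 4, Coastal 4.
No department's allocation decreased.

none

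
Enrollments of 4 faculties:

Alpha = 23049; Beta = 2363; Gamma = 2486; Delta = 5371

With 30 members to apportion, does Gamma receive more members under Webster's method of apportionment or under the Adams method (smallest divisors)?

Webster: Alpha 21, Beta 2, Gamma 2, Delta 5.
Adams: Alpha 20, Beta 2, Gamma 3, Delta 5.
Gamma gets 2 under Webster and 3 under Adams.

Adams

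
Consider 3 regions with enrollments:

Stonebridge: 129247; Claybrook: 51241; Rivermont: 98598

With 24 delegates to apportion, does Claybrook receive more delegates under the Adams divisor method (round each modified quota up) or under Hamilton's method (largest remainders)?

Adams: Stonebridge 11, Claybrook 5, Rivermont 8.
Hamilton: Stonebridge 11, Claybrook 4, Rivermont 9.
Claybrook gets 5 under Adams and 4 under Hamilton.

Adams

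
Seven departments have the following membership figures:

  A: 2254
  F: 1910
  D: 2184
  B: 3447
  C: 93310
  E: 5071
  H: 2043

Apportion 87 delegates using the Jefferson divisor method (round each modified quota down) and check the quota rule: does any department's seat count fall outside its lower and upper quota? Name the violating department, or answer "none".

Standard quotas: A 1.779, F 1.508, D 1.724, B 2.721, C 73.653, E 4.003, H 1.613.
Jefferson allocation: A 1, F 1, D 1, B 2, C 77, E 4, H 1.
C has quota 73.653 (lower 73, upper 74) but receives 77 — outside the quota interval.

C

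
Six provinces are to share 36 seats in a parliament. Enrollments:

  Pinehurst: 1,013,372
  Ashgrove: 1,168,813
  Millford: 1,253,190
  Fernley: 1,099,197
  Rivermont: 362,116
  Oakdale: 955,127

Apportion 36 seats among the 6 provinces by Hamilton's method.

Pinehurst 6, Ashgrove 7, Millford 8, Fernley 7, Rivermont 2, Oakdale 6

Standard divisor: 5851815 ÷ 36 ≈ 162550.417.
Standard quotas: Pinehurst 6.2342, Ashgrove 7.1905, Millford 7.7095, Fernley 6.7622, Rivermont 2.2277, Oakdale 5.8759.
Lower quotas: Pinehurst 6, Ashgrove 7, Millford 7, Fernley 6, Rivermont 2, Oakdale 5 (sum 33, leaving 3 seats).
Remainders in descending order: Oakdale 0.8759, Fernley 0.7622, Millford 0.7095, Pinehurst 0.2342, Rivermont 0.2277, Ashgrove 0.1905.
Largest remainders: Oakdale, Fernley, Millford receive the extra seats.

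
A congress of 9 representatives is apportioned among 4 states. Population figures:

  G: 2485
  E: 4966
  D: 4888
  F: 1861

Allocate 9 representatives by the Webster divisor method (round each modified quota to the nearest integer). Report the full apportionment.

G 2, E 3, D 3, F 1

Standard divisor 14200/9 ≈ 1577.778; standard quotas: G 1.575, E 3.147, D 3.098, F 1.180.
Rounding to the nearest integer gives G 2, E 3, D 3, F 1 — total 9, matching the house size, so no adjustment is needed.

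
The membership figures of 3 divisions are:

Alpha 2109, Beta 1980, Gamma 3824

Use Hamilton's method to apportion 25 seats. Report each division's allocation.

Standard divisor: 7913 ÷ 25 ≈ 316.52.
Standard quotas: Alpha 6.663, Beta 6.256, Gamma 12.081.
Lower quotas: Alpha 6, Beta 6, Gamma 12 (sum 24, leaving 1 seat).
Remainders in descending order: Alpha 0.663, Beta 0.256, Gamma 0.081.
The surplus seat goes to Alpha.

Alpha: 7, Beta: 6, Gamma: 12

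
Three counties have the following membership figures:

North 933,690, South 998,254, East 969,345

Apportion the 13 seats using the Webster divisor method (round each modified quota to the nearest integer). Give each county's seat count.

Standard divisor 2901289/13 ≈ 223176.077; standard quotas: North 4.184, South 4.473, East 4.343.
Rounding to the nearest integer gives 4, 4, 4 = 12 seats, so the divisor must be adjusted.
With modified divisor 218600: modified quotas North 4.271, South 4.567, East 4.434.
Rounding to the nearest integer: North 4, South 5, East 4 (total 13).

North 4, South 5, East 4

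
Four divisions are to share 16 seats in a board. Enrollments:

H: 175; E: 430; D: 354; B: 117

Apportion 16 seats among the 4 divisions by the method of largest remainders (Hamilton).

H 3; E 6; D 5; B 2

Total 1076; standard divisor 1076/16 ≈ 67.25.
Standard quotas: H 2.602, E 6.394, D 5.264, B 1.740.
Lower quotas: H 2, E 6, D 5, B 1 (sum 14, leaving 2 seats).
Remainders in descending order: B 0.740, H 0.602, E 0.394, D 0.264.
The surplus seats go to B, H.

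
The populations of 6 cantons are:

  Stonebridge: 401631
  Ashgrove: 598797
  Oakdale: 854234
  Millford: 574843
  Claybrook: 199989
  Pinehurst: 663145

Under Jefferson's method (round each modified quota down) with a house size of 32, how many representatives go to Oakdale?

8

Standard divisor 3292639/32 ≈ 102894.969; standard quotas: Stonebridge 3.903, Ashgrove 5.819, Oakdale 8.302, Millford 5.587, Claybrook 1.944, Pinehurst 6.445.
Rounding down gives 3, 5, 8, 5, 1, 6 = 28 seats, so the divisor must be adjusted.
With modified divisor 95400: modified quotas Stonebridge 4.210, Ashgrove 6.277, Oakdale 8.954, Millford 6.026, Claybrook 2.096, Pinehurst 6.951.
Rounding down: Stonebridge 4, Ashgrove 6, Oakdale 8, Millford 6, Claybrook 2, Pinehurst 6 (total 32).
Oakdale receives 8.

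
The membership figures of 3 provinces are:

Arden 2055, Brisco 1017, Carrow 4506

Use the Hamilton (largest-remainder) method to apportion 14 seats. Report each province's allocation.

The standard divisor is 7578/14 ≈ 541.286.
Standard quotas: Arden 3.797, Brisco 1.879, Carrow 8.325.
Lower quotas: Arden 3, Brisco 1, Carrow 8 (sum 12, leaving 2 seats).
Remainders in descending order: Brisco 0.879, Arden 0.797, Carrow 0.325.
Largest remainders: Brisco, Arden receive the extra seats.

Arden: 4, Brisco: 2, Carrow: 8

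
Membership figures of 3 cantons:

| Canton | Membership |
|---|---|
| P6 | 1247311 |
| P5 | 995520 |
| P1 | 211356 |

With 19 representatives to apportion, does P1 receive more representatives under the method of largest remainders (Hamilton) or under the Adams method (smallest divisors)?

Adams

Hamilton: P6 10, P5 8, P1 1.
Adams: P6 9, P5 8, P1 2.
P1 gets 1 under Hamilton and 2 under Adams.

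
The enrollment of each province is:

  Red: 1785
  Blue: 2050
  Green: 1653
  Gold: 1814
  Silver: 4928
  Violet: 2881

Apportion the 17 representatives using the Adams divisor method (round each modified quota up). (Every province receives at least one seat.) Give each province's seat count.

Standard divisor 15111/17 ≈ 888.882; standard quotas: Red 2.008, Blue 2.306, Green 1.860, Gold 2.041, Silver 5.544, Violet 3.241.
Rounding up gives 3, 3, 2, 3, 6, 4 = 21 seats, so the divisor must be adjusted.
With modified divisor 1000: modified quotas Red 1.785, Blue 2.050, Green 1.653, Gold 1.814, Silver 4.928, Violet 2.881.
Rounding up: Red 2, Blue 3, Green 2, Gold 2, Silver 5, Violet 3 (total 17).

Red 2; Blue 3; Green 2; Gold 2; Silver 5; Violet 3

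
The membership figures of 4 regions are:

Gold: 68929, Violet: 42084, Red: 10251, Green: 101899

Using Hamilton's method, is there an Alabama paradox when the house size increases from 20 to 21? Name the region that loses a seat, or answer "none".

none

At 20 seats: Gold 6, Violet 4, Red 1, Green 9.
At 21 seats: Gold 6, Violet 4, Red 1, Green 10.
No region's allocation decreased.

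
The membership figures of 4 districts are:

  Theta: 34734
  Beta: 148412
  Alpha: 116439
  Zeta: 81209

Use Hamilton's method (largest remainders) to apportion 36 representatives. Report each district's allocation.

Theta: 3, Beta: 14, Alpha: 11, Zeta: 8

The standard divisor is 380794/36 ≈ 10577.611.
Standard quotas: Theta 3.2837, Beta 14.0308, Alpha 11.0081, Zeta 7.6774.
Lower quotas: Theta 3, Beta 14, Alpha 11, Zeta 7 (sum 35, leaving 1 seat).
Remainders in descending order: Zeta 0.6774, Theta 0.2837, Beta 0.0308, Alpha 0.0081.
The surplus seat goes to Zeta.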